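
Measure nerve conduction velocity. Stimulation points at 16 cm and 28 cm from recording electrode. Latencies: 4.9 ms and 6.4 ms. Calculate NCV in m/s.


Distance = (28 - 16) / 100 = 0.12 m
dt = (6.4 - 4.9) / 1000 = 0.0015 s
NCV = dist / dt = 80 m/s


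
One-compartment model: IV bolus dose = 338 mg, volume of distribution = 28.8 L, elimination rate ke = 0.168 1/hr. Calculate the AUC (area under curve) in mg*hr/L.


C0 = Dose/Vd = 338/28.8 = 11.7361 mg/L
AUC = C0/ke = 11.7361/0.168
AUC = 69.86 mg*hr/L


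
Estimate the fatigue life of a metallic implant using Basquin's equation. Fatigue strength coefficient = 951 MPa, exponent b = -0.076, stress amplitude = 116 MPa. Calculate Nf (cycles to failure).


sigma_a = sigma_f' * (2Nf)^b
2Nf = (sigma_a/sigma_f')^(1/b)
2Nf = (116/951)^(1/-0.076)
2Nf = 1.0535735e+12
Nf = 5.2679e+11


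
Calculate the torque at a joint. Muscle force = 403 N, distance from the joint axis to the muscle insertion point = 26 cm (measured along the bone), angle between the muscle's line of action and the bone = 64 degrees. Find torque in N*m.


Torque = F * d * sin(theta)   (moment arm = d*sin(theta))
d = 26 cm = 0.26 m
Torque = 403 * 0.26 * sin(64)
Torque = 94.18 N*m


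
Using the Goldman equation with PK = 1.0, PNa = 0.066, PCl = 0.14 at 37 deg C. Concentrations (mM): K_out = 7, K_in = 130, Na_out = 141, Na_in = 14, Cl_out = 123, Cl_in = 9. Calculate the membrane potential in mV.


Vm = (RT/F)*ln((PK*Ko + PNa*Nao + PCl*Cli)/(PK*Ki + PNa*Nai + PCl*Clo))
Numer = 17.566, Denom = 148.144
Vm = -56.98 mV


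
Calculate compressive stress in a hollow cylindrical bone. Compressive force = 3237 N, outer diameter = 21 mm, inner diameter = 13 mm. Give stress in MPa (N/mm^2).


A = pi*(r_o^2 - r_i^2)
r_o = 10.5 mm, r_i = 6.5 mm
A = 213.628 mm^2
sigma = F/A = 3237 / 213.628
sigma = 15.15 MPa


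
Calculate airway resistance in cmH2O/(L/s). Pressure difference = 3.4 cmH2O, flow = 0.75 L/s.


R = dP / flow
R = 3.4 / 0.75
R = 4.533 cmH2O/(L/s)


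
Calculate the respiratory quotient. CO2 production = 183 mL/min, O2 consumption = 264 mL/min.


RQ = VCO2 / VO2
RQ = 183 / 264
RQ = 0.6932


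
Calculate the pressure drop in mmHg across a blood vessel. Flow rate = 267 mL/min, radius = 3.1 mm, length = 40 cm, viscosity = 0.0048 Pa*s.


dP = 8*mu*L*Q / (pi*r^4)
Q = 267 mL/min = 4.45e-06 m^3/s
dP = 235.589 Pa = 235.589 / 133.322 mmHg = 1.767 mmHg


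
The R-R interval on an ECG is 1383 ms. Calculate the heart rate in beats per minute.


HR = 60 / RR_interval(s)
RR = 1383 ms = 1.383 s
HR = 60 / 1.383 = 43.38 bpm


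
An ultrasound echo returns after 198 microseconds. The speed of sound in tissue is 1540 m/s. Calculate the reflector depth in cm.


depth = c * t / 2
t = 198 us = 1.9800e-04 s
depth = 1540 * 1.9800e-04 / 2
depth = 0.15246 m = 15.246 cm


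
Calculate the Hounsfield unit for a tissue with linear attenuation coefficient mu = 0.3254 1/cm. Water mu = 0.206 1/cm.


HU = ((mu_tissue - mu_water) / mu_water) * 1000
HU = ((0.3254 - 0.206) / 0.206) * 1000
HU = 579.6


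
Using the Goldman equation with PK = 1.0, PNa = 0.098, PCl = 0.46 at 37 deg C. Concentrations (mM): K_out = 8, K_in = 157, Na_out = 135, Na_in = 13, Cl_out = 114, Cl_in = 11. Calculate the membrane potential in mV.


Vm = (RT/F)*ln((PK*Ko + PNa*Nao + PCl*Cli)/(PK*Ki + PNa*Nai + PCl*Clo))
Numer = 26.29, Denom = 210.714
Vm = -55.62 mV


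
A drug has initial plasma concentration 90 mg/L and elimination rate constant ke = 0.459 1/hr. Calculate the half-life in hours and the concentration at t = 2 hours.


t_half = ln(2) / ke = 0.693147 / 0.459 = 1.51 hr
C(t) = C0 * exp(-ke*t) = 90 * exp(-0.459*2)
C(2) = 35.94 mg/L


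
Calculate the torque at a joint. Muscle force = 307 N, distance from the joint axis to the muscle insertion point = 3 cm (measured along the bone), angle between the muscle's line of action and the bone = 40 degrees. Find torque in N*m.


Torque = F * d * sin(theta)   (moment arm = d*sin(theta))
d = 3 cm = 0.03 m
Torque = 307 * 0.03 * sin(40)
Torque = 5.92 N*m


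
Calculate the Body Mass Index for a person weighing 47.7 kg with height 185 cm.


BMI = weight / height^2
height = 185 cm = 1.85 m
BMI = 47.7 / 1.85^2
BMI = 13.94 kg/m^2


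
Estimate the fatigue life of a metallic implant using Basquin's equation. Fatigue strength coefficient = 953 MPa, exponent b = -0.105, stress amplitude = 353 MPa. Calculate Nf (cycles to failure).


sigma_a = sigma_f' * (2Nf)^b
2Nf = (sigma_a/sigma_f')^(1/b)
2Nf = (353/953)^(1/-0.105)
2Nf = 12817.176
Nf = 6409


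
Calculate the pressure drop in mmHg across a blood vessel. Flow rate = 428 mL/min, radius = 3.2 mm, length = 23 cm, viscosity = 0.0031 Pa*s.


dP = 8*mu*L*Q / (pi*r^4)
Q = 428 mL/min = 7.13333e-06 m^3/s
dP = 123.516 Pa = 123.516 / 133.322 mmHg = 0.9264 mmHg


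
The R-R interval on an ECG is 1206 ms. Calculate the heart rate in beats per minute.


HR = 60 / RR_interval(s)
RR = 1206 ms = 1.206 s
HR = 60 / 1.206 = 49.75 bpm


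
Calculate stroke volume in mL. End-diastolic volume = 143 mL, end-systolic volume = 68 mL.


SV = EDV - ESV
SV = 143 - 68
SV = 75 mL


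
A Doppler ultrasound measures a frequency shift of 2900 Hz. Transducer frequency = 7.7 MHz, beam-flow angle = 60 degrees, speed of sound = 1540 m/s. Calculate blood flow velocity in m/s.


v = fd * c / (2 * f0 * cos(theta))
v = 2900 * 1540 / (2 * 7.7000e+06 * cos(60))
v = 0.58 m/s


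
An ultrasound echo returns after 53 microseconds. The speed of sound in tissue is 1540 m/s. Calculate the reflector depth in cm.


depth = c * t / 2
t = 53 us = 5.3000e-05 s
depth = 1540 * 5.3000e-05 / 2
depth = 0.04081 m = 4.081 cm


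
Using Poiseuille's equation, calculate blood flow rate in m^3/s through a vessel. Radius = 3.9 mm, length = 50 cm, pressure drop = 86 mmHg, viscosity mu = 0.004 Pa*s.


Q = pi*r^4*dP / (8*mu*L)
r = 0.0039 m, L = 0.5 m
dP = 86 mmHg = 11465.692 Pa
Q = 5.2082e-04 m^3/s


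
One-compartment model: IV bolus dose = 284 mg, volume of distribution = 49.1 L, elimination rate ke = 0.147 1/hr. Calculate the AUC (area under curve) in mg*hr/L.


C0 = Dose/Vd = 284/49.1 = 5.78411 mg/L
AUC = C0/ke = 5.78411/0.147
AUC = 39.35 mg*hr/L


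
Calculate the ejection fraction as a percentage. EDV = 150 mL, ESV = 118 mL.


SV = EDV - ESV = 150 - 118 = 32 mL
EF = SV/EDV * 100 = 32/150 * 100
EF = 21.33%


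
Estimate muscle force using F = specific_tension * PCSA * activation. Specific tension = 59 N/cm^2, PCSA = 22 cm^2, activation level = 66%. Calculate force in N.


F = sigma * PCSA * activation
F = 59 * 22 * 0.66
F = 856.7 N


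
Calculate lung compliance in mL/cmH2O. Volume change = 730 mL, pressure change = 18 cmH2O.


C = dV / dP
C = 730 / 18
C = 40.56 mL/cmH2O


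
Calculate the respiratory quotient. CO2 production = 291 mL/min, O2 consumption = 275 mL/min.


RQ = VCO2 / VO2
RQ = 291 / 275
RQ = 1.058


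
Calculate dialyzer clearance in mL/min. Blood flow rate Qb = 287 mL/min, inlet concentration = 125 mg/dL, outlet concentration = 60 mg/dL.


K = Qb * (Cb_in - Cb_out) / Cb_in
K = 287 * (125 - 60) / 125
K = 149.2 mL/min


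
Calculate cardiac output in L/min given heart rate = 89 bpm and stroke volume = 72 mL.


CO = HR * SV
CO = 89 * 72 / 1000
CO = 6.408 L/min


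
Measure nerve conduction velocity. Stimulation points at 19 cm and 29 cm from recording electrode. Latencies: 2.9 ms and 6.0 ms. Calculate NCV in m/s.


Distance = (29 - 19) / 100 = 0.1 m
dt = (6.0 - 2.9) / 1000 = 0.0031 s
NCV = dist / dt = 32.26 m/s


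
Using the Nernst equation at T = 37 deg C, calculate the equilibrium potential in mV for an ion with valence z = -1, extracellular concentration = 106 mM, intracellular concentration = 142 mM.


E = (RT/(zF)) * ln(C_out/C_in)
T = 37 + 273.15 = 310.15 K
E = (8.314 * 310.15 / (-1 * 96485)) * ln(106/142)
E = 7.814 mV


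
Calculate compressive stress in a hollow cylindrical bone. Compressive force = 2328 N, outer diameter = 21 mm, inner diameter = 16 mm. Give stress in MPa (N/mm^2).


A = pi*(r_o^2 - r_i^2)
r_o = 10.5 mm, r_i = 8 mm
A = 145.299 mm^2
sigma = F/A = 2328 / 145.299
sigma = 16.02 MPa


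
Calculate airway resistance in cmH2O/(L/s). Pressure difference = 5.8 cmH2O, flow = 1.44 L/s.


R = dP / flow
R = 5.8 / 1.44
R = 4.028 cmH2O/(L/s)


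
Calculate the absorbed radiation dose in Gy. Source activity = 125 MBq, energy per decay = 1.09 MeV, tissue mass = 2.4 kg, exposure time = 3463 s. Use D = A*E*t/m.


A = 125 MBq = 1.2500e+08 Bq
E = 1.09 MeV = 1.74618e-13 J
D = A*E*t/m = 1.2500e+08*1.74618e-13*3463/2.4
D = 0.03149 Gy


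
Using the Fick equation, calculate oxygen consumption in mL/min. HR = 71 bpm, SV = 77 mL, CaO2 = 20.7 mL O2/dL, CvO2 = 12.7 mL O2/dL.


CO = HR*SV = 71*77/1000 = 5.467 L/min
a-v O2 diff = 20.7 - 12.7 = 8 mL/dL
VO2 = CO * (CaO2-CvO2) * 10 dL/L
VO2 = 5.467 * 8 * 10
VO2 = 437.4 mL/min


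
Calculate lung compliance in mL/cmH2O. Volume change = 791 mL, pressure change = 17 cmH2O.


C = dV / dP
C = 791 / 17
C = 46.53 mL/cmH2O


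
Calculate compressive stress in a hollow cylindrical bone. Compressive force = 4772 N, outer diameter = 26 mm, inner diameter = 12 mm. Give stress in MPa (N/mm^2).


A = pi*(r_o^2 - r_i^2)
r_o = 13 mm, r_i = 6 mm
A = 417.832 mm^2
sigma = F/A = 4772 / 417.832
sigma = 11.42 MPa


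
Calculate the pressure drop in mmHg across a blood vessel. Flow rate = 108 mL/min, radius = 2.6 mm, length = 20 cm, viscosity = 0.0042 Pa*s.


dP = 8*mu*L*Q / (pi*r^4)
Q = 108 mL/min = 1.8e-06 m^3/s
dP = 84.2555 Pa = 84.2555 / 133.322 mmHg = 0.632 mmHg


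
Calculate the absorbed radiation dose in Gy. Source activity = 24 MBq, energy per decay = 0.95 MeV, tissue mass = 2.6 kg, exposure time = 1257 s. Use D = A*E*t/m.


A = 24 MBq = 2.4000e+07 Bq
E = 0.95 MeV = 1.5219e-13 J
D = A*E*t/m = 2.4000e+07*1.5219e-13*1257/2.6
D = 0.001766 Gy


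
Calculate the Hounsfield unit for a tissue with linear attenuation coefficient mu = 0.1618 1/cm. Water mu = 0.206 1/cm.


HU = ((mu_tissue - mu_water) / mu_water) * 1000
HU = ((0.1618 - 0.206) / 0.206) * 1000
HU = -214.6


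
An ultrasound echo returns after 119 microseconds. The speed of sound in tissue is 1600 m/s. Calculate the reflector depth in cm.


depth = c * t / 2
t = 119 us = 1.1900e-04 s
depth = 1600 * 1.1900e-04 / 2
depth = 0.0952 m = 9.52 cm


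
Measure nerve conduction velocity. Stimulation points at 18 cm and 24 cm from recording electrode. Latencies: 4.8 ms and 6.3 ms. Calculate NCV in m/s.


Distance = (24 - 18) / 100 = 0.06 m
dt = (6.3 - 4.8) / 1000 = 0.0015 s
NCV = dist / dt = 40 m/s


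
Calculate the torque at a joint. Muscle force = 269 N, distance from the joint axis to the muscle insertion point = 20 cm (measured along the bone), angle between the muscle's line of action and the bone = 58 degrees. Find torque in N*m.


Torque = F * d * sin(theta)   (moment arm = d*sin(theta))
d = 20 cm = 0.2 m
Torque = 269 * 0.2 * sin(58)
Torque = 45.62 N*m


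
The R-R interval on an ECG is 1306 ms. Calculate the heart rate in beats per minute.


HR = 60 / RR_interval(s)
RR = 1306 ms = 1.306 s
HR = 60 / 1.306 = 45.94 bpm


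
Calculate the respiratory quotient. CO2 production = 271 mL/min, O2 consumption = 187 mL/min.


RQ = VCO2 / VO2
RQ = 271 / 187
RQ = 1.449


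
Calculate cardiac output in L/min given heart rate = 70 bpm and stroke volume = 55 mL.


CO = HR * SV
CO = 70 * 55 / 1000
CO = 3.85 L/min


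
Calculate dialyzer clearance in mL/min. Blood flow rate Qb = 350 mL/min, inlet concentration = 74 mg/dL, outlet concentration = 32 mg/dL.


K = Qb * (Cb_in - Cb_out) / Cb_in
K = 350 * (74 - 32) / 74
K = 198.6 mL/min


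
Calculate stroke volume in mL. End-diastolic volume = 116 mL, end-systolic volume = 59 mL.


SV = EDV - ESV
SV = 116 - 59
SV = 57 mL


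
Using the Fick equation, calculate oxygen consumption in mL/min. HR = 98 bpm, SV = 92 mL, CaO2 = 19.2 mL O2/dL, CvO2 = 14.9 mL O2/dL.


CO = HR*SV = 98*92/1000 = 9.016 L/min
a-v O2 diff = 19.2 - 14.9 = 4.3 mL/dL
VO2 = CO * (CaO2-CvO2) * 10 dL/L
VO2 = 9.016 * 4.3 * 10
VO2 = 387.7 mL/min


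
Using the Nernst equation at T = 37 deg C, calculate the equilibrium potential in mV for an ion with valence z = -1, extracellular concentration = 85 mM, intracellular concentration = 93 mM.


E = (RT/(zF)) * ln(C_out/C_in)
T = 37 + 273.15 = 310.15 K
E = (8.314 * 310.15 / (-1 * 96485)) * ln(85/93)
E = 2.404 mV


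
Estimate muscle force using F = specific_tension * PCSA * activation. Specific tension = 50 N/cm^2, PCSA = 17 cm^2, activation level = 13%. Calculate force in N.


F = sigma * PCSA * activation
F = 50 * 17 * 0.13
F = 110.5 N


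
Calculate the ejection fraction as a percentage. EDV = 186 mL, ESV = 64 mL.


SV = EDV - ESV = 186 - 64 = 122 mL
EF = SV/EDV * 100 = 122/186 * 100
EF = 65.59%


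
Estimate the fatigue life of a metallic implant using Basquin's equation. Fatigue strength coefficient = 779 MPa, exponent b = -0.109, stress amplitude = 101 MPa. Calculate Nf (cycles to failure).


sigma_a = sigma_f' * (2Nf)^b
2Nf = (sigma_a/sigma_f')^(1/b)
2Nf = (101/779)^(1/-0.109)
2Nf = 1.3791043e+08
Nf = 6.8955e+07


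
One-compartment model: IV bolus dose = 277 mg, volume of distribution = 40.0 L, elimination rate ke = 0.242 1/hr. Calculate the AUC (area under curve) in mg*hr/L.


C0 = Dose/Vd = 277/40.0 = 6.925 mg/L
AUC = C0/ke = 6.925/0.242
AUC = 28.62 mg*hr/L


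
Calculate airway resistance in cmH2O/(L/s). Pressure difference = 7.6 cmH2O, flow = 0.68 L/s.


R = dP / flow
R = 7.6 / 0.68
R = 11.18 cmH2O/(L/s)


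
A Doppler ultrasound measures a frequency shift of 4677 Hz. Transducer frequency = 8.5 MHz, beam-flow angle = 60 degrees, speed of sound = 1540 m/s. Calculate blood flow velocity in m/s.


v = fd * c / (2 * f0 * cos(theta))
v = 4677 * 1540 / (2 * 8.5000e+06 * cos(60))
v = 0.8474 m/s


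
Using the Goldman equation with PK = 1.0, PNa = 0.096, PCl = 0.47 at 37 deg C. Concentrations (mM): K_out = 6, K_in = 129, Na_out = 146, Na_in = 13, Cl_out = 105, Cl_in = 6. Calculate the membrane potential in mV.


Vm = (RT/F)*ln((PK*Ko + PNa*Nao + PCl*Cli)/(PK*Ki + PNa*Nai + PCl*Clo))
Numer = 22.836, Denom = 179.598
Vm = -55.12 mV


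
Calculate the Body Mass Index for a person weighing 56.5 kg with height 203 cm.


BMI = weight / height^2
height = 203 cm = 2.03 m
BMI = 56.5 / 2.03^2
BMI = 13.71 kg/m^2


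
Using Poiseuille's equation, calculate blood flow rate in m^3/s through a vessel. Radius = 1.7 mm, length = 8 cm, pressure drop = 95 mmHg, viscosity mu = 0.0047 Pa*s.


Q = pi*r^4*dP / (8*mu*L)
r = 0.0017 m, L = 0.08 m
dP = 95 mmHg = 12665.59 Pa
Q = 1.1048e-04 m^3/s


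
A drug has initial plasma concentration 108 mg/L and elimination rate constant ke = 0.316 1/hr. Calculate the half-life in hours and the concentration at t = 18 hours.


t_half = ln(2) / ke = 0.693147 / 0.316 = 2.194 hr
C(t) = C0 * exp(-ke*t) = 108 * exp(-0.316*18)
C(18) = 0.3657 mg/L


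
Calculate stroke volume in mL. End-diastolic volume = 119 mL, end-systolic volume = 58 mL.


SV = EDV - ESV
SV = 119 - 58
SV = 61 mL


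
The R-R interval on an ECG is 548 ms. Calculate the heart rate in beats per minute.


HR = 60 / RR_interval(s)
RR = 548 ms = 0.548 s
HR = 60 / 0.548 = 109.5 bpm


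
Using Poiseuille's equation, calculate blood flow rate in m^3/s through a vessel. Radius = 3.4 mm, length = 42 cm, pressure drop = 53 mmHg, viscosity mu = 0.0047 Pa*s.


Q = pi*r^4*dP / (8*mu*L)
r = 0.0034 m, L = 0.42 m
dP = 53 mmHg = 7066.066 Pa
Q = 1.8785e-04 m^3/s


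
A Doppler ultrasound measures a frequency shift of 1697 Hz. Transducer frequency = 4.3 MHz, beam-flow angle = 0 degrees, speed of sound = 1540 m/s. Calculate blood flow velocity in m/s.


v = fd * c / (2 * f0 * cos(theta))
v = 1697 * 1540 / (2 * 4.3000e+06 * cos(0))
v = 0.3039 m/s


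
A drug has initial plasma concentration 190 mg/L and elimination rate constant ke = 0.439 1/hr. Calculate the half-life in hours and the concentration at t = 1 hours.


t_half = ln(2) / ke = 0.693147 / 0.439 = 1.579 hr
C(t) = C0 * exp(-ke*t) = 190 * exp(-0.439*1)
C(1) = 122.5 mg/L


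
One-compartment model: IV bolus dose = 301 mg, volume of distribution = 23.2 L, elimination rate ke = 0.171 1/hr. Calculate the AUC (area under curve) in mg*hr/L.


C0 = Dose/Vd = 301/23.2 = 12.9741 mg/L
AUC = C0/ke = 12.9741/0.171
AUC = 75.87 mg*hr/L


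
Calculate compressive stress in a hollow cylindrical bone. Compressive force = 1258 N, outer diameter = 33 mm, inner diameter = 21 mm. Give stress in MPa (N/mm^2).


A = pi*(r_o^2 - r_i^2)
r_o = 16.5 mm, r_i = 10.5 mm
A = 508.938 mm^2
sigma = F/A = 1258 / 508.938
sigma = 2.472 MPa


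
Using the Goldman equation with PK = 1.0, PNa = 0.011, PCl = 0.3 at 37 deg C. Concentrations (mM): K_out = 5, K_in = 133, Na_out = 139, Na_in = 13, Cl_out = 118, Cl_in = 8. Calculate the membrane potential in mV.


Vm = (RT/F)*ln((PK*Ko + PNa*Nao + PCl*Cli)/(PK*Ki + PNa*Nai + PCl*Clo))
Numer = 8.929, Denom = 168.543
Vm = -78.52 mV


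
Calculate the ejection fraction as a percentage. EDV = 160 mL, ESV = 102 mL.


SV = EDV - ESV = 160 - 102 = 58 mL
EF = SV/EDV * 100 = 58/160 * 100
EF = 36.25%


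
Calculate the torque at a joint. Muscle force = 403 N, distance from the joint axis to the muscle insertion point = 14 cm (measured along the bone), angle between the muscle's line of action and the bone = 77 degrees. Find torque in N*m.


Torque = F * d * sin(theta)   (moment arm = d*sin(theta))
d = 14 cm = 0.14 m
Torque = 403 * 0.14 * sin(77)
Torque = 54.97 N*m


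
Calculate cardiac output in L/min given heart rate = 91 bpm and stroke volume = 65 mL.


CO = HR * SV
CO = 91 * 65 / 1000
CO = 5.915 L/min


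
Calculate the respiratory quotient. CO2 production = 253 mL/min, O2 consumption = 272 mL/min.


RQ = VCO2 / VO2
RQ = 253 / 272
RQ = 0.9301


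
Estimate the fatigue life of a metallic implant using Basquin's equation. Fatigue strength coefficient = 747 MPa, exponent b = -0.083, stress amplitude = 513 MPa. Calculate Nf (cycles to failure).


sigma_a = sigma_f' * (2Nf)^b
2Nf = (sigma_a/sigma_f')^(1/b)
2Nf = (513/747)^(1/-0.083)
2Nf = 92.53458
Nf = 46.27


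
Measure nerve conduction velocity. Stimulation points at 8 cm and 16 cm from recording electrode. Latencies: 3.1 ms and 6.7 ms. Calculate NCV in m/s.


Distance = (16 - 8) / 100 = 0.08 m
dt = (6.7 - 3.1) / 1000 = 0.0036 s
NCV = dist / dt = 22.22 m/s


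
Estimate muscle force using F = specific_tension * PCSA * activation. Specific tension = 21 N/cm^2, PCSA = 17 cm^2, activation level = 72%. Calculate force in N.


F = sigma * PCSA * activation
F = 21 * 17 * 0.72
F = 257 N


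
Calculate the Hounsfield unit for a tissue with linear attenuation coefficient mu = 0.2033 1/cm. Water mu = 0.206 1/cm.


HU = ((mu_tissue - mu_water) / mu_water) * 1000
HU = ((0.2033 - 0.206) / 0.206) * 1000
HU = -13.11


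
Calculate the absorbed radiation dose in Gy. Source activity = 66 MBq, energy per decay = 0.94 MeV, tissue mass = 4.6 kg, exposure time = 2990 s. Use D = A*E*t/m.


A = 66 MBq = 6.6000e+07 Bq
E = 0.94 MeV = 1.50588e-13 J
D = A*E*t/m = 6.6000e+07*1.50588e-13*2990/4.6
D = 0.00646 Gy


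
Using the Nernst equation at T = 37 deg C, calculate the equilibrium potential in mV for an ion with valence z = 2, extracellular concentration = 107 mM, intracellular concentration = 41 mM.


E = (RT/(zF)) * ln(C_out/C_in)
T = 37 + 273.15 = 310.15 K
E = (8.314 * 310.15 / (2 * 96485)) * ln(107/41)
E = 12.82 mV


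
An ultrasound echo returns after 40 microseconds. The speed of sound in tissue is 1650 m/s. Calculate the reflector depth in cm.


depth = c * t / 2
t = 40 us = 4.0000e-05 s
depth = 1650 * 4.0000e-05 / 2
depth = 0.033 m = 3.3 cm


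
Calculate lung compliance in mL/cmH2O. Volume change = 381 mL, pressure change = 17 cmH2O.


C = dV / dP
C = 381 / 17
C = 22.41 mL/cmH2O


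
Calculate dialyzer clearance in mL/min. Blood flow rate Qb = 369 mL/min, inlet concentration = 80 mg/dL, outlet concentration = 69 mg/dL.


K = Qb * (Cb_in - Cb_out) / Cb_in
K = 369 * (80 - 69) / 80
K = 50.74 mL/min


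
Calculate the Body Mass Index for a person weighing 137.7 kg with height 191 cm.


BMI = weight / height^2
height = 191 cm = 1.91 m
BMI = 137.7 / 1.91^2
BMI = 37.75 kg/m^2


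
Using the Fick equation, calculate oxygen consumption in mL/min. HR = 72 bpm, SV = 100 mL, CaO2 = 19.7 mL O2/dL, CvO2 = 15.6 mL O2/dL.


CO = HR*SV = 72*100/1000 = 7.2 L/min
a-v O2 diff = 19.7 - 15.6 = 4.1 mL/dL
VO2 = CO * (CaO2-CvO2) * 10 dL/L
VO2 = 7.2 * 4.1 * 10
VO2 = 295.2 mL/min


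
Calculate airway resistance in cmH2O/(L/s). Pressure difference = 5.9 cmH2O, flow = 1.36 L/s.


R = dP / flow
R = 5.9 / 1.36
R = 4.338 cmH2O/(L/s)


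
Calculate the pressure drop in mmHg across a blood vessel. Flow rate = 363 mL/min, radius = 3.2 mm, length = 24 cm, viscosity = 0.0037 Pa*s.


dP = 8*mu*L*Q / (pi*r^4)
Q = 363 mL/min = 6.05e-06 m^3/s
dP = 130.469 Pa = 130.469 / 133.322 mmHg = 0.9786 mmHg


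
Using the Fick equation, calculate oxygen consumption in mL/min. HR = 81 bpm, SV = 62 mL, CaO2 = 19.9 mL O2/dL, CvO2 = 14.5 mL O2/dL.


CO = HR*SV = 81*62/1000 = 5.022 L/min
a-v O2 diff = 19.9 - 14.5 = 5.4 mL/dL
VO2 = CO * (CaO2-CvO2) * 10 dL/L
VO2 = 5.022 * 5.4 * 10
VO2 = 271.2 mL/min


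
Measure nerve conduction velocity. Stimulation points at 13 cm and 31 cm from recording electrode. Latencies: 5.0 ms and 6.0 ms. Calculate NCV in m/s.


Distance = (31 - 13) / 100 = 0.18 m
dt = (6.0 - 5.0) / 1000 = 0.001 s
NCV = dist / dt = 180 m/s


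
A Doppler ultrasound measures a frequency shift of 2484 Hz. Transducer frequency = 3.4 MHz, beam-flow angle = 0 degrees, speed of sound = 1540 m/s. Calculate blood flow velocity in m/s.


v = fd * c / (2 * f0 * cos(theta))
v = 2484 * 1540 / (2 * 3.4000e+06 * cos(0))
v = 0.5626 m/s


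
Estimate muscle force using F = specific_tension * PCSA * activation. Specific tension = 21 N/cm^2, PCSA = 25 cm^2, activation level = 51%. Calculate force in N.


F = sigma * PCSA * activation
F = 21 * 25 * 0.51
F = 267.8 N


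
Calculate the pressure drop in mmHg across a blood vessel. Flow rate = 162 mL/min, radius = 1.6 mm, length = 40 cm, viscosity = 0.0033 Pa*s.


dP = 8*mu*L*Q / (pi*r^4)
Q = 162 mL/min = 2.7e-06 m^3/s
dP = 1384.83 Pa = 1384.83 / 133.322 mmHg = 10.39 mmHg


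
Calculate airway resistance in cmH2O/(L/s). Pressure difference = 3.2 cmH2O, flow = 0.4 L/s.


R = dP / flow
R = 3.2 / 0.4
R = 8 cmH2O/(L/s)


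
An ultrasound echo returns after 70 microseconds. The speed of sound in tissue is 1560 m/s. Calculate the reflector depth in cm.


depth = c * t / 2
t = 70 us = 7.0000e-05 s
depth = 1560 * 7.0000e-05 / 2
depth = 0.0546 m = 5.46 cm


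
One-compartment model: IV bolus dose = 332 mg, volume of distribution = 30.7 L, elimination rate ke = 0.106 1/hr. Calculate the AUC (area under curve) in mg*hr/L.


C0 = Dose/Vd = 332/30.7 = 10.8143 mg/L
AUC = C0/ke = 10.8143/0.106
AUC = 102 mg*hr/L


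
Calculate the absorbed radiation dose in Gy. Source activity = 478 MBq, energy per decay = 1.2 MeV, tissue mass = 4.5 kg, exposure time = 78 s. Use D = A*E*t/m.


A = 478 MBq = 4.7800e+08 Bq
E = 1.2 MeV = 1.9224e-13 J
D = A*E*t/m = 4.7800e+08*1.9224e-13*78/4.5
D = 0.001593 Gy


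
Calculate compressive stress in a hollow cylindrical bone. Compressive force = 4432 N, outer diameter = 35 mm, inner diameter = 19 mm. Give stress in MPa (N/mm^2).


A = pi*(r_o^2 - r_i^2)
r_o = 17.5 mm, r_i = 9.5 mm
A = 678.584 mm^2
sigma = F/A = 4432 / 678.584
sigma = 6.531 MPa


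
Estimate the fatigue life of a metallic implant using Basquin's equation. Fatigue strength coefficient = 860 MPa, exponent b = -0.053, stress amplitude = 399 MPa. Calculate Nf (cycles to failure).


sigma_a = sigma_f' * (2Nf)^b
2Nf = (sigma_a/sigma_f')^(1/b)
2Nf = (399/860)^(1/-0.053)
2Nf = 1963066.5
Nf = 9.815e+05


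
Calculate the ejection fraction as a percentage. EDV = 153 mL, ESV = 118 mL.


SV = EDV - ESV = 153 - 118 = 35 mL
EF = SV/EDV * 100 = 35/153 * 100
EF = 22.88%


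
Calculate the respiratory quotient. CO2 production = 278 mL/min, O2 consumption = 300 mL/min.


RQ = VCO2 / VO2
RQ = 278 / 300
RQ = 0.9267


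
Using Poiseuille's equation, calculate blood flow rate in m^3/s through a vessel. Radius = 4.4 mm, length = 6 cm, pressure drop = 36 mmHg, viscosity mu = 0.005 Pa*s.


Q = pi*r^4*dP / (8*mu*L)
r = 0.0044 m, L = 0.06 m
dP = 36 mmHg = 4799.592 Pa
Q = 0.002355 m^3/s


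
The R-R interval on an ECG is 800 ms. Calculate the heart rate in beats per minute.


HR = 60 / RR_interval(s)
RR = 800 ms = 0.8 s
HR = 60 / 0.8 = 75 bpm


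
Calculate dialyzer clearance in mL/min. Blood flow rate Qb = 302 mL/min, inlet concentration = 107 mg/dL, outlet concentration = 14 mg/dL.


K = Qb * (Cb_in - Cb_out) / Cb_in
K = 302 * (107 - 14) / 107
K = 262.5 mL/min


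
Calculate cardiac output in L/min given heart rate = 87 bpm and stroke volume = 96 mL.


CO = HR * SV
CO = 87 * 96 / 1000
CO = 8.352 L/min


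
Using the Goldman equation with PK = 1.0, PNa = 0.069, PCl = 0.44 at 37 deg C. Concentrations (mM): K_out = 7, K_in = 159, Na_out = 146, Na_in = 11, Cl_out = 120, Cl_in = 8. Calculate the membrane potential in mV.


Vm = (RT/F)*ln((PK*Ko + PNa*Nao + PCl*Cli)/(PK*Ki + PNa*Nai + PCl*Clo))
Numer = 20.594, Denom = 212.559
Vm = -62.38 mV


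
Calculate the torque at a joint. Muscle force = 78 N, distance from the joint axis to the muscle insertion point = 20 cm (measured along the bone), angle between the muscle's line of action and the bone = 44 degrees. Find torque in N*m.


Torque = F * d * sin(theta)   (moment arm = d*sin(theta))
d = 20 cm = 0.2 m
Torque = 78 * 0.2 * sin(44)
Torque = 10.84 N*m


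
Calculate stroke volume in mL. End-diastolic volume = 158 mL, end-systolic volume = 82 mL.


SV = EDV - ESV
SV = 158 - 82
SV = 76 mL


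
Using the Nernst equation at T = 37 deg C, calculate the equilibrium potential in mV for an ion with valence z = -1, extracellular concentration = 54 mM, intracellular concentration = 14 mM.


E = (RT/(zF)) * ln(C_out/C_in)
T = 37 + 273.15 = 310.15 K
E = (8.314 * 310.15 / (-1 * 96485)) * ln(54/14)
E = -36.08 mV


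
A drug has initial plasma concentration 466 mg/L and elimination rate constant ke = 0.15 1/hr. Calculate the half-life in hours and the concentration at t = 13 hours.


t_half = ln(2) / ke = 0.693147 / 0.15 = 4.621 hr
C(t) = C0 * exp(-ke*t) = 466 * exp(-0.15*13)
C(13) = 66.3 mg/L


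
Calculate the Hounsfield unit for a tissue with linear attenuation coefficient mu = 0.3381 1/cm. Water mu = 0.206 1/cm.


HU = ((mu_tissue - mu_water) / mu_water) * 1000
HU = ((0.3381 - 0.206) / 0.206) * 1000
HU = 641.3


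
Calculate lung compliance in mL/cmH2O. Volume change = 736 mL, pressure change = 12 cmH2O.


C = dV / dP
C = 736 / 12
C = 61.33 mL/cmH2O


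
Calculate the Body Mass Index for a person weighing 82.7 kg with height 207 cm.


BMI = weight / height^2
height = 207 cm = 2.07 m
BMI = 82.7 / 2.07^2
BMI = 19.3 kg/m^2


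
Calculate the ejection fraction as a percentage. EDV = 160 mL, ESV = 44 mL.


SV = EDV - ESV = 160 - 44 = 116 mL
EF = SV/EDV * 100 = 116/160 * 100
EF = 72.5%


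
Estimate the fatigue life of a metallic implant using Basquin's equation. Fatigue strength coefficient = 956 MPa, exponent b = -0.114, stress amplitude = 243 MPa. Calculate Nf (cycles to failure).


sigma_a = sigma_f' * (2Nf)^b
2Nf = (sigma_a/sigma_f')^(1/b)
2Nf = (243/956)^(1/-0.114)
2Nf = 165194.91
Nf = 8.26e+04


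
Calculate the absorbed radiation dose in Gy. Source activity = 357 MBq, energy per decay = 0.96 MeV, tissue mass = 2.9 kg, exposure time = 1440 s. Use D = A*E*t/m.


A = 357 MBq = 3.5700e+08 Bq
E = 0.96 MeV = 1.53792e-13 J
D = A*E*t/m = 3.5700e+08*1.53792e-13*1440/2.9
D = 0.02726 Gy


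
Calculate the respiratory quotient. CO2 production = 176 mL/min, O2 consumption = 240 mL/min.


RQ = VCO2 / VO2
RQ = 176 / 240
RQ = 0.7333


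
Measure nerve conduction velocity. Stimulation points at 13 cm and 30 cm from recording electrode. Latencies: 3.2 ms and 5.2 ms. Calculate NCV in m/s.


Distance = (30 - 13) / 100 = 0.17 m
dt = (5.2 - 3.2) / 1000 = 0.002 s
NCV = dist / dt = 85 m/s


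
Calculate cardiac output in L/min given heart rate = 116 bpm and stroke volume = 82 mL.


CO = HR * SV
CO = 116 * 82 / 1000
CO = 9.512 L/min


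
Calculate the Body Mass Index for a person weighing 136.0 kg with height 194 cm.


BMI = weight / height^2
height = 194 cm = 1.94 m
BMI = 136.0 / 1.94^2
BMI = 36.14 kg/m^2


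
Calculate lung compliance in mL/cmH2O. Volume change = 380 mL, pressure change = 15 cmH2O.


C = dV / dP
C = 380 / 15
C = 25.33 mL/cmH2O


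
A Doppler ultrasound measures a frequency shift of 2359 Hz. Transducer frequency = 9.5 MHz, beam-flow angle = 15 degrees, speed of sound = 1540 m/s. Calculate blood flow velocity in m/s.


v = fd * c / (2 * f0 * cos(theta))
v = 2359 * 1540 / (2 * 9.5000e+06 * cos(15))
v = 0.1979 m/s


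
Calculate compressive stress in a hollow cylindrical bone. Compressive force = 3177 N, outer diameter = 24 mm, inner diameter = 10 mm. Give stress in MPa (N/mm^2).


A = pi*(r_o^2 - r_i^2)
r_o = 12 mm, r_i = 5 mm
A = 373.85 mm^2
sigma = F/A = 3177 / 373.85
sigma = 8.498 MPa


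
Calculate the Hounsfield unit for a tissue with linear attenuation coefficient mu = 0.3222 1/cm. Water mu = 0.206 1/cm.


HU = ((mu_tissue - mu_water) / mu_water) * 1000
HU = ((0.3222 - 0.206) / 0.206) * 1000
HU = 564.1


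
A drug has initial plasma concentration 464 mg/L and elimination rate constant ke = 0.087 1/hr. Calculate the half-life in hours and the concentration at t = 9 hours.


t_half = ln(2) / ke = 0.693147 / 0.087 = 7.967 hr
C(t) = C0 * exp(-ke*t) = 464 * exp(-0.087*9)
C(9) = 212.1 mg/L


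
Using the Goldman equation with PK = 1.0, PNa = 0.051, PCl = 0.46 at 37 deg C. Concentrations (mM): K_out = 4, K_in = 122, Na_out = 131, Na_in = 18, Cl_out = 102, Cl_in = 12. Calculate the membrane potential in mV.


Vm = (RT/F)*ln((PK*Ko + PNa*Nao + PCl*Cli)/(PK*Ki + PNa*Nai + PCl*Clo))
Numer = 16.201, Denom = 169.838
Vm = -62.8 mV


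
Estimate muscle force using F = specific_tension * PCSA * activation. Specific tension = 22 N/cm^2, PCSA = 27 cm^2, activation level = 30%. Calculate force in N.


F = sigma * PCSA * activation
F = 22 * 27 * 0.3
F = 178.2 N


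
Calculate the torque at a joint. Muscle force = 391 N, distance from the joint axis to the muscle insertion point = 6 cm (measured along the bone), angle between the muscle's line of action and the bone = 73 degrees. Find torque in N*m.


Torque = F * d * sin(theta)   (moment arm = d*sin(theta))
d = 6 cm = 0.06 m
Torque = 391 * 0.06 * sin(73)
Torque = 22.43 N*m


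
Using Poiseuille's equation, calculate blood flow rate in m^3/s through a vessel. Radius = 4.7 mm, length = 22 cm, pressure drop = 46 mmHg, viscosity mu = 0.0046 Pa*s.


Q = pi*r^4*dP / (8*mu*L)
r = 0.0047 m, L = 0.22 m
dP = 46 mmHg = 6132.812 Pa
Q = 0.001161 m^3/s


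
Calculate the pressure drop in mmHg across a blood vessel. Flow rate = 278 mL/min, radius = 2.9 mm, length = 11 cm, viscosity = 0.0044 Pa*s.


dP = 8*mu*L*Q / (pi*r^4)
Q = 278 mL/min = 4.63333e-06 m^3/s
dP = 80.7396 Pa = 80.7396 / 133.322 mmHg = 0.6056 mmHg


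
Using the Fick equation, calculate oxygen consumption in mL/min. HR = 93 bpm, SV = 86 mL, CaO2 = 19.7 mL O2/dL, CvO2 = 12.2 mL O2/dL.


CO = HR*SV = 93*86/1000 = 7.998 L/min
a-v O2 diff = 19.7 - 12.2 = 7.5 mL/dL
VO2 = CO * (CaO2-CvO2) * 10 dL/L
VO2 = 7.998 * 7.5 * 10
VO2 = 599.9 mL/min


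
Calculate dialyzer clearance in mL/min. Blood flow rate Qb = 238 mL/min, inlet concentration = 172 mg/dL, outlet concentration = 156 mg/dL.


K = Qb * (Cb_in - Cb_out) / Cb_in
K = 238 * (172 - 156) / 172
K = 22.14 mL/min


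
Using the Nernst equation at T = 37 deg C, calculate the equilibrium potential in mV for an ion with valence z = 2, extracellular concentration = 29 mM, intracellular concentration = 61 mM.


E = (RT/(zF)) * ln(C_out/C_in)
T = 37 + 273.15 = 310.15 K
E = (8.314 * 310.15 / (2 * 96485)) * ln(29/61)
E = -9.936 mV


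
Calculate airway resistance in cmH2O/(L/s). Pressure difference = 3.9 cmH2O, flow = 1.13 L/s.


R = dP / flow
R = 3.9 / 1.13
R = 3.451 cmH2O/(L/s)


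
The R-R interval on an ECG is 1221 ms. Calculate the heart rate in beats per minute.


HR = 60 / RR_interval(s)
RR = 1221 ms = 1.221 s
HR = 60 / 1.221 = 49.14 bpm


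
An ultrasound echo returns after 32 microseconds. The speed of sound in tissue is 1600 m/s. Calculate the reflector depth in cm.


depth = c * t / 2
t = 32 us = 3.2000e-05 s
depth = 1600 * 3.2000e-05 / 2
depth = 0.0256 m = 2.56 cm


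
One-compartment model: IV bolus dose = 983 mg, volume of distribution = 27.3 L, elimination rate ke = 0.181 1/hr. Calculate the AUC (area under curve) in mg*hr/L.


C0 = Dose/Vd = 983/27.3 = 36.0073 mg/L
AUC = C0/ke = 36.0073/0.181
AUC = 198.9 mg*hr/L


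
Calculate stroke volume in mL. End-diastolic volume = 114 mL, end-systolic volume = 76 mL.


SV = EDV - ESV
SV = 114 - 76
SV = 38 mL


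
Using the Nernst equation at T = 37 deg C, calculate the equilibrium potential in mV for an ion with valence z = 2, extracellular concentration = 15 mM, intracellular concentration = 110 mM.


E = (RT/(zF)) * ln(C_out/C_in)
T = 37 + 273.15 = 310.15 K
E = (8.314 * 310.15 / (2 * 96485)) * ln(15/110)
E = -26.62 mV


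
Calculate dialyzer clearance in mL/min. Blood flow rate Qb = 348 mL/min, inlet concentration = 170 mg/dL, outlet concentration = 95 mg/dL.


K = Qb * (Cb_in - Cb_out) / Cb_in
K = 348 * (170 - 95) / 170
K = 153.5 mL/min


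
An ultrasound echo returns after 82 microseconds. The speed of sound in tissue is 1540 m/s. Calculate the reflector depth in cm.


depth = c * t / 2
t = 82 us = 8.2000e-05 s
depth = 1540 * 8.2000e-05 / 2
depth = 0.06314 m = 6.314 cm


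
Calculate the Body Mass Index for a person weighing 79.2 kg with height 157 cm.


BMI = weight / height^2
height = 157 cm = 1.57 m
BMI = 79.2 / 1.57^2
BMI = 32.13 kg/m^2


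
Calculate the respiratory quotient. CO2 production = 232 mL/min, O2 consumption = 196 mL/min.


RQ = VCO2 / VO2
RQ = 232 / 196
RQ = 1.184


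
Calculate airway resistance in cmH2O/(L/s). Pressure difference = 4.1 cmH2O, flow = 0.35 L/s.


R = dP / flow
R = 4.1 / 0.35
R = 11.71 cmH2O/(L/s)


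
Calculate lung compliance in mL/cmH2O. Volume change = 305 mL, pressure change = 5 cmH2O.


C = dV / dP
C = 305 / 5
C = 61 mL/cmH2O


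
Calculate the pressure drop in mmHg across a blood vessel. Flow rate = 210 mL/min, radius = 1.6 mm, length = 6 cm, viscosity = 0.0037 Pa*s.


dP = 8*mu*L*Q / (pi*r^4)
Q = 210 mL/min = 3.5e-06 m^3/s
dP = 301.913 Pa = 301.913 / 133.322 mmHg = 2.265 mmHg


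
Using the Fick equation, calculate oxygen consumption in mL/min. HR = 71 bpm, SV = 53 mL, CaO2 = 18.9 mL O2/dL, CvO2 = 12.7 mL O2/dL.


CO = HR*SV = 71*53/1000 = 3.763 L/min
a-v O2 diff = 18.9 - 12.7 = 6.2 mL/dL
VO2 = CO * (CaO2-CvO2) * 10 dL/L
VO2 = 3.763 * 6.2 * 10
VO2 = 233.3 mL/min


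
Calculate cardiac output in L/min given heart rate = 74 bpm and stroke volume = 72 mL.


CO = HR * SV
CO = 74 * 72 / 1000
CO = 5.328 L/min


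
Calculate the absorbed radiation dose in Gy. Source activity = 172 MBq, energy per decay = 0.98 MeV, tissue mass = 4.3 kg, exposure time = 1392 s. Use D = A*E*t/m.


A = 172 MBq = 1.7200e+08 Bq
E = 0.98 MeV = 1.56996e-13 J
D = A*E*t/m = 1.7200e+08*1.56996e-13*1392/4.3
D = 0.008742 Gy


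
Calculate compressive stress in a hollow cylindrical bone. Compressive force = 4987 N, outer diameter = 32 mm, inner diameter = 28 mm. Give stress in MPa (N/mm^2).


A = pi*(r_o^2 - r_i^2)
r_o = 16 mm, r_i = 14 mm
A = 188.496 mm^2
sigma = F/A = 4987 / 188.496
sigma = 26.46 MPa


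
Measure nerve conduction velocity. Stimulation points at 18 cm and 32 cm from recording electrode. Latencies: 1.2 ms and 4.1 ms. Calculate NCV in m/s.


Distance = (32 - 18) / 100 = 0.14 m
dt = (4.1 - 1.2) / 1000 = 0.0029 s
NCV = dist / dt = 48.28 m/s


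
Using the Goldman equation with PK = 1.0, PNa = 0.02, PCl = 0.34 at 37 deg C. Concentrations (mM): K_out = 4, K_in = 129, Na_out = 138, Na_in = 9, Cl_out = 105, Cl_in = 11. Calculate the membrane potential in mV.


Vm = (RT/F)*ln((PK*Ko + PNa*Nao + PCl*Cli)/(PK*Ki + PNa*Nai + PCl*Clo))
Numer = 10.5, Denom = 164.88
Vm = -73.6 mV


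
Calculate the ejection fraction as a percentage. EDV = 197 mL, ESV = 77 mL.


SV = EDV - ESV = 197 - 77 = 120 mL
EF = SV/EDV * 100 = 120/197 * 100
EF = 60.91%


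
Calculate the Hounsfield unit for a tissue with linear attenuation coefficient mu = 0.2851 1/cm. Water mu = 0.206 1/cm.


HU = ((mu_tissue - mu_water) / mu_water) * 1000
HU = ((0.2851 - 0.206) / 0.206) * 1000
HU = 384


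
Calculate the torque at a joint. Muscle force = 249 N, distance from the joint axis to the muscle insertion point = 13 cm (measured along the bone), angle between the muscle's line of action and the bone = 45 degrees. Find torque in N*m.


Torque = F * d * sin(theta)   (moment arm = d*sin(theta))
d = 13 cm = 0.13 m
Torque = 249 * 0.13 * sin(45)
Torque = 22.89 N*m


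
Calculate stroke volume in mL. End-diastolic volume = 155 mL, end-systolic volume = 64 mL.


SV = EDV - ESV
SV = 155 - 64
SV = 91 mL


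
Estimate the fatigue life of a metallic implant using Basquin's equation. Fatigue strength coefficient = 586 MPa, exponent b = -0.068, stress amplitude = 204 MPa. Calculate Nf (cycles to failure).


sigma_a = sigma_f' * (2Nf)^b
2Nf = (sigma_a/sigma_f')^(1/b)
2Nf = (204/586)^(1/-0.068)
2Nf = 5485638.5
Nf = 2.7428e+06


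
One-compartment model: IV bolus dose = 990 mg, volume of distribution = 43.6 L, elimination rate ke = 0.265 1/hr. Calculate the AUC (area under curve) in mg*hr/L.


C0 = Dose/Vd = 990/43.6 = 22.7064 mg/L
AUC = C0/ke = 22.7064/0.265
AUC = 85.68 mg*hr/L


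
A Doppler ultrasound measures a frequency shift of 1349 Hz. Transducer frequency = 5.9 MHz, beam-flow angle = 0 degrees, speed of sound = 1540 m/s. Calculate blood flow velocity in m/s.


v = fd * c / (2 * f0 * cos(theta))
v = 1349 * 1540 / (2 * 5.9000e+06 * cos(0))
v = 0.1761 m/s


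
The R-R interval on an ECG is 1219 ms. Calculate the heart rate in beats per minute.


HR = 60 / RR_interval(s)
RR = 1219 ms = 1.219 s
HR = 60 / 1.219 = 49.22 bpm


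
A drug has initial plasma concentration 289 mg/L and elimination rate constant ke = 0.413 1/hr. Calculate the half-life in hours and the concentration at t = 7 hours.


t_half = ln(2) / ke = 0.693147 / 0.413 = 1.678 hr
C(t) = C0 * exp(-ke*t) = 289 * exp(-0.413*7)
C(7) = 16.05 mg/L


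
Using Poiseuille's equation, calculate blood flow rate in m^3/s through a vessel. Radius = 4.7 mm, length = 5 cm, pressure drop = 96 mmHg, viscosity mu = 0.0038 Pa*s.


Q = pi*r^4*dP / (8*mu*L)
r = 0.0047 m, L = 0.05 m
dP = 96 mmHg = 12798.912 Pa
Q = 0.01291 m^3/s


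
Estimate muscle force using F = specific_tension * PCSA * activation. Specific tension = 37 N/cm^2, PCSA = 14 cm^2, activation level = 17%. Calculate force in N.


F = sigma * PCSA * activation
F = 37 * 14 * 0.17
F = 88.06 N


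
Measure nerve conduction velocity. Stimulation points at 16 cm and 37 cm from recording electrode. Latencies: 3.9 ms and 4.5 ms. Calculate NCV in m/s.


Distance = (37 - 16) / 100 = 0.21 m
dt = (4.5 - 3.9) / 1000 = 6.0000e-04 s
NCV = dist / dt = 350 m/s


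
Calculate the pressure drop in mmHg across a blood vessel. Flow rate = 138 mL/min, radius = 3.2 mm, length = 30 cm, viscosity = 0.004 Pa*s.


dP = 8*mu*L*Q / (pi*r^4)
Q = 138 mL/min = 2.3e-06 m^3/s
dP = 67.0269 Pa = 67.0269 / 133.322 mmHg = 0.5027 mmHg
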